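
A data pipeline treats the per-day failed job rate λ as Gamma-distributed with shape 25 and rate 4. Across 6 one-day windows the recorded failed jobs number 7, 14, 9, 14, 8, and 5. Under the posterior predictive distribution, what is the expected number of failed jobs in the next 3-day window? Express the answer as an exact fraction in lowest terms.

Total count: 7 + 14 + 9 + 14 + 8 + 5 = 57.
Total exposure: 6 days.
Conjugate update: add total count to the shape and total exposure to the rate, giving Gamma(82, 10).
Predictive mean over a 3-day window = T·E[λ|data] = 3·82/10 = 123/5.

123/5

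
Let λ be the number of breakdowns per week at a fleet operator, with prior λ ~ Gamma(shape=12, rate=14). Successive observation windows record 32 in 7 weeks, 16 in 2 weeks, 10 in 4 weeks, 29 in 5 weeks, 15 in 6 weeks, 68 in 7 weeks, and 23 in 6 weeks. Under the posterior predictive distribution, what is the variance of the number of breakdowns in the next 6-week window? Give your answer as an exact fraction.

7790/289

Total count: 32 + 16 + 10 + 29 + 15 + 68 + 23 = 193.
Total exposure: 7 + 2 + 4 + 5 + 6 + 7 + 6 = 37 weeks.
Posterior: α' = 12 + 193 = 205, β' = 14 + 37 = 51.
The posterior predictive for a window of length T is Negative Binomial with variance T·α'·(β'+T)/β'² = 6·205·57/2601 = 7790/289.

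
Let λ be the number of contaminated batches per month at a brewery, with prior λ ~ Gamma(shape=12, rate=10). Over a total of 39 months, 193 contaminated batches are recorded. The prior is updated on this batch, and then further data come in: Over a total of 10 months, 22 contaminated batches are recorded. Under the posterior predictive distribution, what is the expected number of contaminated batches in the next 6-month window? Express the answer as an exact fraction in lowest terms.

1362/59

Total count 193 over total exposure 39 months.
After the first batch: Gamma(12 + 193, 10 + 39) = Gamma(205, 49).
Total count 22 over total exposure 10 months.
After the second batch: Gamma(205 + 22, 49 + 10) = Gamma(227, 59).
Predictive mean over a 6-month window = T·E[λ|data] = 6·227/59 = 1362/59.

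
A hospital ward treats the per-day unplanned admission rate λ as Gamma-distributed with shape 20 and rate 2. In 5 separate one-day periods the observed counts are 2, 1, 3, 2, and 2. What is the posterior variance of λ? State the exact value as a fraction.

Total count: 2 + 1 + 3 + 2 + 2 = 10.
Total exposure: 5 days.
By Gamma–Poisson conjugacy, the posterior is Gamma(α + Σx, β + Σt) = Gamma(20 + 10, 2 + 5) = Gamma(30, 7).
Posterior variance = α'/β'² = 30/49.

30/49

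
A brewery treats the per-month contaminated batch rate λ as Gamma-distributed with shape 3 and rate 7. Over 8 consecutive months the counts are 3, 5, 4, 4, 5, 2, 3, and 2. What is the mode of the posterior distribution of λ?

2

Total count: 3 + 5 + 4 + 4 + 5 + 2 + 3 + 2 = 28.
Total exposure: 8 months.
The Gamma prior is conjugate for the Poisson rate, so λ | data ~ Gamma(3+28, 7+8) = Gamma(31, 15).
Posterior mode = (α'−1)/β' = 30/15 = 2.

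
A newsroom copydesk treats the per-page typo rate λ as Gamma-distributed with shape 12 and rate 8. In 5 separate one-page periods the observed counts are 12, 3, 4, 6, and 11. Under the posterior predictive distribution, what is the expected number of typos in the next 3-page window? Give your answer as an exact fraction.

144/13

Total count: 12 + 3 + 4 + 6 + 11 = 36.
Total exposure: 5 pages.
By Gamma–Poisson conjugacy, the posterior is Gamma(α + Σx, β + Σt) = Gamma(12 + 36, 8 + 5) = Gamma(48, 13).
Predictive mean over a 3-page window = T·E[λ|data] = 3·48/13 = 144/13.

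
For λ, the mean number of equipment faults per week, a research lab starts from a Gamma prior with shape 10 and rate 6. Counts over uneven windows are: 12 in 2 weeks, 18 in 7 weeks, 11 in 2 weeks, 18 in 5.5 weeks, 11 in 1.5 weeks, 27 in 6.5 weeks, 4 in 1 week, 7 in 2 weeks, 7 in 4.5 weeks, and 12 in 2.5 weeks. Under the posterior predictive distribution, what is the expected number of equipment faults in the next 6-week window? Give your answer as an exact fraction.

548/27

Total count: 12 + 18 + 11 + 18 + 11 + 27 + 4 + 7 + 7 + 12 = 127.
Total exposure: 2 + 7 + 2 + 5.5 + 1.5 + 6.5 + 1 + 2 + 4.5 + 2.5 = 34.5 weeks.
Conjugate update: add total count to the shape and total exposure to the rate, giving Gamma(137, 81/2).
Predictive mean over a 6-week window = T·E[λ|data] = 6·137/(81/2) = 548/27.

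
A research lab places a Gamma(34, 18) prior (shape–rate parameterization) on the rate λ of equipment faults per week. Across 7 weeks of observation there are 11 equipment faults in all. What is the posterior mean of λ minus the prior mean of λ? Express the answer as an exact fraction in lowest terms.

-4/45

Total count 11 over total exposure 7 weeks.
By Gamma–Poisson conjugacy, the posterior is Gamma(α + Σx, β + Σt) = Gamma(34 + 11, 18 + 7) = Gamma(45, 25).
Posterior mean = 45/25 = 9/5; prior mean = 34/18 = 17/9. Difference = 9/5 − 17/9 = -4/45.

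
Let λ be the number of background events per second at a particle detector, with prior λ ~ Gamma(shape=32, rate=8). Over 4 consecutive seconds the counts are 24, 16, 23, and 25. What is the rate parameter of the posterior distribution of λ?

Total count: 24 + 16 + 23 + 25 = 88.
Total exposure: 4 seconds.
The Gamma prior is conjugate for the Poisson rate, so λ | data ~ Gamma(32+88, 8+4) = Gamma(120, 12).

12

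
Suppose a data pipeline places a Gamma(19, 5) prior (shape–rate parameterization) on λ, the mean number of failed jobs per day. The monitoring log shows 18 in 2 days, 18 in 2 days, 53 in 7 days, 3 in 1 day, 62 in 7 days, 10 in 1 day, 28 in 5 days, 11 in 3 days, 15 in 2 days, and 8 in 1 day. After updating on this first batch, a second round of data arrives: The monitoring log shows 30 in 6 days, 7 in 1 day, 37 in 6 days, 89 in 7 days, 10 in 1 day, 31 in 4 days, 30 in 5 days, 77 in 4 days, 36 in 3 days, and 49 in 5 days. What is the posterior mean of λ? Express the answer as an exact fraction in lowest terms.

641/78

Total count: 18 + 18 + 53 + 3 + 62 + 10 + 28 + 11 + 15 + 8 = 226.
Total exposure: 2 + 2 + 7 + 1 + 7 + 1 + 5 + 3 + 2 + 1 = 31 days.
After the first batch: Gamma(19 + 226, 5 + 31) = Gamma(245, 36).
Total count: 30 + 7 + 37 + 89 + 10 + 31 + 30 + 77 + 36 + 49 = 396.
Total exposure: 6 + 1 + 6 + 7 + 1 + 4 + 5 + 4 + 3 + 5 = 42 days.
After the second batch: Gamma(245 + 396, 36 + 42) = Gamma(641, 78).
Posterior mean = α'/β' = 641/78.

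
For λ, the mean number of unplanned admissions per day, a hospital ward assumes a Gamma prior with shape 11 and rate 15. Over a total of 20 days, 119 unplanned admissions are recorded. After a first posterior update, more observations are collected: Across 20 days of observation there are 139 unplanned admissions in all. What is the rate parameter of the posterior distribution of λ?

Total count 119 over total exposure 20 days.
After the first batch: Gamma(11 + 119, 15 + 20) = Gamma(130, 35).
Total count 139 over total exposure 20 days.
After the second batch: Gamma(130 + 139, 35 + 20) = Gamma(269, 55).

55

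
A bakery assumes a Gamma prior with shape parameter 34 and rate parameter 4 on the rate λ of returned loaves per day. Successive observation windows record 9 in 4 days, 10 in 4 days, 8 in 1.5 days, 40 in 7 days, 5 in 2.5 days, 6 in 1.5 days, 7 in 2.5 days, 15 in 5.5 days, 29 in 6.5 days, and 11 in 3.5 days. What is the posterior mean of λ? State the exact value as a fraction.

Total count: 9 + 10 + 8 + 40 + 5 + 6 + 7 + 15 + 29 + 11 = 140.
Total exposure: 4 + 4 + 1.5 + 7 + 2.5 + 1.5 + 2.5 + 5.5 + 6.5 + 3.5 = 38.5 days.
Posterior: α' = 34 + 140 = 174, β' = 4 + 38.5 = 85/2.
Posterior mean = α'/β' = 174/(85/2) = 348/85.

348/85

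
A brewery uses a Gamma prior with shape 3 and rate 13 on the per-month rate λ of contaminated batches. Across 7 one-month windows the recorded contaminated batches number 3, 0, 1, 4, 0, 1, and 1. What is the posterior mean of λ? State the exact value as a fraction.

Total count: 3 + 0 + 1 + 4 + 0 + 1 + 1 = 10.
Total exposure: 7 months.
Conjugate update: add total count to the shape and total exposure to the rate, giving Gamma(13, 20).
Posterior mean = α'/β' = 13/20.

13/20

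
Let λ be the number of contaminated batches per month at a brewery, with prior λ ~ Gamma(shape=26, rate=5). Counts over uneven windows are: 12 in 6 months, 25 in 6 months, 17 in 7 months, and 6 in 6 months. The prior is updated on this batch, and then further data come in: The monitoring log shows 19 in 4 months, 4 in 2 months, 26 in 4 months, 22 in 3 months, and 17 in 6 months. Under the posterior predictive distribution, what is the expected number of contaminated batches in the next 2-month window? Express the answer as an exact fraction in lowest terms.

Total count: 12 + 25 + 17 + 6 = 60.
Total exposure: 6 + 6 + 7 + 6 = 25 months.
After the first batch: Gamma(26 + 60, 5 + 25) = Gamma(86, 30).
Total count: 19 + 4 + 26 + 22 + 17 = 88.
Total exposure: 4 + 2 + 4 + 3 + 6 = 19 months.
After the second batch: Gamma(86 + 88, 30 + 19) = Gamma(174, 49).
Predictive mean over a 2-month window = T·E[λ|data] = 2·174/49 = 348/49.

348/49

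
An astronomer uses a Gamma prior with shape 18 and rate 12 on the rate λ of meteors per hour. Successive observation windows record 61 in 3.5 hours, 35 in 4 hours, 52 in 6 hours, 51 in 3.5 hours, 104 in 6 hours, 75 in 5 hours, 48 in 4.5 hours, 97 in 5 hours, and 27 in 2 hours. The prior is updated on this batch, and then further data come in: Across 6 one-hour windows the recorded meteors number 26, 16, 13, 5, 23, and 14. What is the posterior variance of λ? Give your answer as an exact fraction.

Total count: 61 + 35 + 52 + 51 + 104 + 75 + 48 + 97 + 27 = 550.
Total exposure: 3.5 + 4 + 6 + 3.5 + 6 + 5 + 4.5 + 5 + 2 = 39.5 hours.
After the first batch: Gamma(18 + 550, 12 + 39.5) = Gamma(568, 103/2).
Total count: 26 + 16 + 13 + 5 + 23 + 14 = 97.
Total exposure: 6 hours.
After the second batch: Gamma(568 + 97, 103/2 + 6) = Gamma(665, 115/2).
Posterior variance = α'/β'² = 665/(13225/4) = 532/2645.

532/2645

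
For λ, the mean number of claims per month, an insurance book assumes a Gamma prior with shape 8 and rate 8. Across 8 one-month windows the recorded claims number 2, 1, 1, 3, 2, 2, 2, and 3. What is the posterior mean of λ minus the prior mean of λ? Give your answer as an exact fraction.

1/2

Total count: 2 + 1 + 1 + 3 + 2 + 2 + 2 + 3 = 16.
Total exposure: 8 months.
The Gamma prior is conjugate for the Poisson rate, so λ | data ~ Gamma(8+16, 8+8) = Gamma(24, 16).
Posterior mean = 24/16 = 3/2; prior mean = 8/8 = 1. Difference = 3/2 − 1 = 1/2.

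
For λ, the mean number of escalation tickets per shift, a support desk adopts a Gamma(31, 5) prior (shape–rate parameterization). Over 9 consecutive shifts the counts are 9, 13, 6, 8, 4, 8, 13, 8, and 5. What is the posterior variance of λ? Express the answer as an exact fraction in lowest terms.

15/28

Total count: 9 + 13 + 6 + 8 + 4 + 8 + 13 + 8 + 5 = 74.
Total exposure: 9 shifts.
Gamma(α, β) with Poisson data over total exposure Σt gives posterior Gamma(α+Σx, β+Σt) = Gamma(105, 14).
Posterior variance = α'/β'² = 105/196 = 15/28.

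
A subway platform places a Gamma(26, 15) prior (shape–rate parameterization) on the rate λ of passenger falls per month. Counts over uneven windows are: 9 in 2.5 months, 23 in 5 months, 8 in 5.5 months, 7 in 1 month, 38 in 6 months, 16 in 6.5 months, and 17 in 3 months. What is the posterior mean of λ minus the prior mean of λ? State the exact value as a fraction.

Total count: 9 + 23 + 8 + 7 + 38 + 16 + 17 = 118.
Total exposure: 2.5 + 5 + 5.5 + 1 + 6 + 6.5 + 3 = 29.5 months.
Conjugate update: add total count to the shape and total exposure to the rate, giving Gamma(144, 89/2).
Posterior mean = 144/(89/2) = 288/89; prior mean = 26/15 = 26/15. Difference = 288/89 − 26/15 = 2006/1335.

2006/1335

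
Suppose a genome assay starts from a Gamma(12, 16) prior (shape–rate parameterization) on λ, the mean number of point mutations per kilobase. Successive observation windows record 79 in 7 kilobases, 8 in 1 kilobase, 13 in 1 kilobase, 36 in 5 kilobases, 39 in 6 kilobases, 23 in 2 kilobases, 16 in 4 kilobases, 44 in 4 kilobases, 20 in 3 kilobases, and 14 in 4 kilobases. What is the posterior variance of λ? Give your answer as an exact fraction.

Total count: 79 + 8 + 13 + 36 + 39 + 23 + 16 + 44 + 20 + 14 = 292.
Total exposure: 7 + 1 + 1 + 5 + 6 + 2 + 4 + 4 + 3 + 4 = 37 kilobases.
Posterior: α' = 12 + 292 = 304, β' = 16 + 37 = 53.
Posterior variance = α'/β'² = 304/2809.

304/2809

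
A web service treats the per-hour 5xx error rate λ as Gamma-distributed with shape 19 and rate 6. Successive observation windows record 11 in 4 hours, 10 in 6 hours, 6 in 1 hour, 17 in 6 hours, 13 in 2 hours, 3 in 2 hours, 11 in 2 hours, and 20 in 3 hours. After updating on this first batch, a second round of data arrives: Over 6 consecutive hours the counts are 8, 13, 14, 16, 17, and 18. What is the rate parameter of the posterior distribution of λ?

38

Total count: 11 + 10 + 6 + 17 + 13 + 3 + 11 + 20 = 91.
Total exposure: 4 + 6 + 1 + 6 + 2 + 2 + 2 + 3 = 26 hours.
After the first batch: Gamma(19 + 91, 6 + 26) = Gamma(110, 32).
Total count: 8 + 13 + 14 + 16 + 17 + 18 = 86.
Total exposure: 6 hours.
After the second batch: Gamma(110 + 86, 32 + 6) = Gamma(196, 38).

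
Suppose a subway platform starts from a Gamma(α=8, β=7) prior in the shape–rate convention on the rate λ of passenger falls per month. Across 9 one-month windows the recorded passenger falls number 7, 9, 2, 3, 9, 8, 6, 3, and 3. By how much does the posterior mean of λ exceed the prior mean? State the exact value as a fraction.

Total count: 7 + 9 + 2 + 3 + 9 + 8 + 6 + 3 + 3 = 50.
Total exposure: 9 months.
Posterior: α' = 8 + 50 = 58, β' = 7 + 9 = 16.
Posterior mean = 58/16 = 29/8; prior mean = 8/7 = 8/7. Difference = 29/8 − 8/7 = 139/56.

139/56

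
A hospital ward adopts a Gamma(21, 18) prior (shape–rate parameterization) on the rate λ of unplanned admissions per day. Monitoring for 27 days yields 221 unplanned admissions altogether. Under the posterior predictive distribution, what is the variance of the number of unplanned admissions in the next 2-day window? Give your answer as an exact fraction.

Total count 221 over total exposure 27 days.
Conjugate update: add total count to the shape and total exposure to the rate, giving Gamma(242, 45).
The posterior predictive for a window of length T is Negative Binomial with variance T·α'·(β'+T)/β'² = 2·242·47/2025 = 22748/2025.

22748/2025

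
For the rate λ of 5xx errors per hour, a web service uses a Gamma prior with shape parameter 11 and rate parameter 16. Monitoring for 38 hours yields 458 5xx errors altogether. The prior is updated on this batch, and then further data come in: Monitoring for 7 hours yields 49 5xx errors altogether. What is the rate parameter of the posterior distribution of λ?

Total count 458 over total exposure 38 hours.
After the first batch: Gamma(11 + 458, 16 + 38) = Gamma(469, 54).
Total count 49 over total exposure 7 hours.
After the second batch: Gamma(469 + 49, 54 + 7) = Gamma(518, 61).

61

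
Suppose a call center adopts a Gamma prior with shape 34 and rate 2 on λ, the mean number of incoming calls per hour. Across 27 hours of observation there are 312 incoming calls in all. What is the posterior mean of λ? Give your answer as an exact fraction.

Total count 312 over total exposure 27 hours.
The Gamma prior is conjugate for the Poisson rate, so λ | data ~ Gamma(34+312, 2+27) = Gamma(346, 29).
Posterior mean = α'/β' = 346/29.

346/29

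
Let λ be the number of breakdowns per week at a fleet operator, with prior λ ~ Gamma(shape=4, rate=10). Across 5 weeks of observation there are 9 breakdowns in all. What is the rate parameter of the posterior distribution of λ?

15

Total count 9 over total exposure 5 weeks.
By Gamma–Poisson conjugacy, the posterior is Gamma(α + Σx, β + Σt) = Gamma(4 + 9, 10 + 5) = Gamma(13, 15).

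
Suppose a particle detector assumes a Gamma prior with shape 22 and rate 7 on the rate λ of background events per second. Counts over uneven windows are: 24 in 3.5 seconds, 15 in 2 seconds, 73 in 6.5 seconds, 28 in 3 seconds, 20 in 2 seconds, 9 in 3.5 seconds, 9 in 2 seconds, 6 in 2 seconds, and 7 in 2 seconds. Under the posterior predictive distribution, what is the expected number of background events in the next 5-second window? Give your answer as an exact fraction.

2130/67

Total count: 24 + 15 + 73 + 28 + 20 + 9 + 9 + 6 + 7 = 191.
Total exposure: 3.5 + 2 + 6.5 + 3 + 2 + 3.5 + 2 + 2 + 2 = 26.5 seconds.
Conjugate update: add total count to the shape and total exposure to the rate, giving Gamma(213, 67/2).
Predictive mean over a 5-second window = T·E[λ|data] = 5·213/(67/2) = 2130/67.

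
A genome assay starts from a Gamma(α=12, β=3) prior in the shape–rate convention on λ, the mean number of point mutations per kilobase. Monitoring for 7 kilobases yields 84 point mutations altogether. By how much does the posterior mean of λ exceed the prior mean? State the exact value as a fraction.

Total count 84 over total exposure 7 kilobases.
By Gamma–Poisson conjugacy, the posterior is Gamma(α + Σx, β + Σt) = Gamma(12 + 84, 3 + 7) = Gamma(96, 10).
Posterior mean = 96/10 = 48/5; prior mean = 12/3 = 4. Difference = 48/5 − 4 = 28/5.

28/5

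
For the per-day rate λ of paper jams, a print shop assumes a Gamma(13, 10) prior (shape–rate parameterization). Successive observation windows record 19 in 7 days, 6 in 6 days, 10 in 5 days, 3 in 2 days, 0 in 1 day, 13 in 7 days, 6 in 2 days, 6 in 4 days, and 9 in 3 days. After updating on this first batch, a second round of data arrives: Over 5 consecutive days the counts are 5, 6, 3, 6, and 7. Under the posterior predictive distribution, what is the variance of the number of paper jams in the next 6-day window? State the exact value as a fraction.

2436/169

Total count: 19 + 6 + 10 + 3 + 0 + 13 + 6 + 6 + 9 = 72.
Total exposure: 7 + 6 + 5 + 2 + 1 + 7 + 2 + 4 + 3 = 37 days.
After the first batch: Gamma(13 + 72, 10 + 37) = Gamma(85, 47).
Total count: 5 + 6 + 3 + 6 + 7 = 27.
Total exposure: 5 days.
After the second batch: Gamma(85 + 27, 47 + 5) = Gamma(112, 52).
The posterior predictive for a window of length T is Negative Binomial with variance T·α'·(β'+T)/β'² = 6·112·58/2704 = 2436/169.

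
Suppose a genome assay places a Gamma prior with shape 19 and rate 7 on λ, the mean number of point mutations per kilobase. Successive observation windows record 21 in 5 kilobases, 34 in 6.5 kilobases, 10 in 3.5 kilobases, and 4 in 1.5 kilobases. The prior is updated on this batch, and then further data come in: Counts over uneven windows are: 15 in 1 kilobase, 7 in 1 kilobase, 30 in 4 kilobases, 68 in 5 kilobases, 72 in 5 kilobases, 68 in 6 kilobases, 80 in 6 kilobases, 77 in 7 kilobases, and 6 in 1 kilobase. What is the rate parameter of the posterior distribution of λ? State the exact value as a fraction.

119/2

Total count: 21 + 34 + 10 + 4 = 69.
Total exposure: 5 + 6.5 + 3.5 + 1.5 = 16.5 kilobases.
After the first batch: Gamma(19 + 69, 7 + 16.5) = Gamma(88, 47/2).
Total count: 15 + 7 + 30 + 68 + 72 + 68 + 80 + 77 + 6 = 423.
Total exposure: 1 + 1 + 4 + 5 + 5 + 6 + 6 + 7 + 1 = 36 kilobases.
After the second batch: Gamma(88 + 423, 47/2 + 36) = Gamma(511, 119/2).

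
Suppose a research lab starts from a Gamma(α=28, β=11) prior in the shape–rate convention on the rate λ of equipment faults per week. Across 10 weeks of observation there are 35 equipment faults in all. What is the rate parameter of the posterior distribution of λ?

Total count 35 over total exposure 10 weeks.
Gamma(α, β) with Poisson data over total exposure Σt gives posterior Gamma(α+Σx, β+Σt) = Gamma(63, 21).

21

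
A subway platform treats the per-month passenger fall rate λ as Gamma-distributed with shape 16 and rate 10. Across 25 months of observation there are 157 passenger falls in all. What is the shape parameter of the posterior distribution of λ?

Total count 157 over total exposure 25 months.
Gamma(α, β) with Poisson data over total exposure Σt gives posterior Gamma(α+Σx, β+Σt) = Gamma(173, 35).

173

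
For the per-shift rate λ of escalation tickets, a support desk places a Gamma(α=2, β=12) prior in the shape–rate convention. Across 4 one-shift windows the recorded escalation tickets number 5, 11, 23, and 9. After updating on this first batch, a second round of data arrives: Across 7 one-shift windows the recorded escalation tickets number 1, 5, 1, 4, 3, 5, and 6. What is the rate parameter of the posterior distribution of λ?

23

Total count: 5 + 11 + 23 + 9 = 48.
Total exposure: 4 shifts.
After the first batch: Gamma(2 + 48, 12 + 4) = Gamma(50, 16).
Total count: 1 + 5 + 1 + 4 + 3 + 5 + 6 = 25.
Total exposure: 7 shifts.
After the second batch: Gamma(50 + 25, 16 + 7) = Gamma(75, 23).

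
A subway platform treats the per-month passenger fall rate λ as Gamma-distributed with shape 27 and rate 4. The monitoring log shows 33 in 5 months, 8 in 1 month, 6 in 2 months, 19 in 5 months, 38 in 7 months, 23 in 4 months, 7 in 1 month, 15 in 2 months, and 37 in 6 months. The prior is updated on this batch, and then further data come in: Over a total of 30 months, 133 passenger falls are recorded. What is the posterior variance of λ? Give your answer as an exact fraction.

Total count: 33 + 8 + 6 + 19 + 38 + 23 + 7 + 15 + 37 = 186.
Total exposure: 5 + 1 + 2 + 5 + 7 + 4 + 1 + 2 + 6 = 33 months.
After the first batch: Gamma(27 + 186, 4 + 33) = Gamma(213, 37).
Total count 133 over total exposure 30 months.
After the second batch: Gamma(213 + 133, 37 + 30) = Gamma(346, 67).
Posterior variance = α'/β'² = 346/4489.

346/4489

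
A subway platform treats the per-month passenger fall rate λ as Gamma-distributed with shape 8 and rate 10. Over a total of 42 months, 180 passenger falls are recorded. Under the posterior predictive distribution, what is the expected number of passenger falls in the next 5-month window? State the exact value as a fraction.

Total count 180 over total exposure 42 months.
By Gamma–Poisson conjugacy, the posterior is Gamma(α + Σx, β + Σt) = Gamma(8 + 180, 10 + 42) = Gamma(188, 52).
Predictive mean over a 5-month window = T·E[λ|data] = 5·188/52 = 235/13.

235/13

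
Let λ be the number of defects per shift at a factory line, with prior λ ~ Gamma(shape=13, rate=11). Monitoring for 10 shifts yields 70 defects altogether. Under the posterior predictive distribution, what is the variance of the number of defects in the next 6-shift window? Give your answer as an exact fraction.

Total count 70 over total exposure 10 shifts.
By Gamma–Poisson conjugacy, the posterior is Gamma(α + Σx, β + Σt) = Gamma(13 + 70, 11 + 10) = Gamma(83, 21).
The posterior predictive for a window of length T is Negative Binomial with variance T·α'·(β'+T)/β'² = 6·83·27/441 = 1494/49.

1494/49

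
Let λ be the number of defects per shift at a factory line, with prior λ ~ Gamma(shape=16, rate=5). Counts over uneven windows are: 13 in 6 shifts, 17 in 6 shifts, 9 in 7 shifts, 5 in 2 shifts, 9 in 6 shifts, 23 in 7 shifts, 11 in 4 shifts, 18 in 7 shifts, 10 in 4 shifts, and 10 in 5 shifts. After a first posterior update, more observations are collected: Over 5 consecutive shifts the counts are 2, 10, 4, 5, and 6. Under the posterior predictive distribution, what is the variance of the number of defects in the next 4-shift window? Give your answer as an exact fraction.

357/32

Total count: 13 + 17 + 9 + 5 + 9 + 23 + 11 + 18 + 10 + 10 = 125.
Total exposure: 6 + 6 + 7 + 2 + 6 + 7 + 4 + 7 + 4 + 5 = 54 shifts.
After the first batch: Gamma(16 + 125, 5 + 54) = Gamma(141, 59).
Total count: 2 + 10 + 4 + 5 + 6 = 27.
Total exposure: 5 shifts.
After the second batch: Gamma(141 + 27, 59 + 5) = Gamma(168, 64).
The posterior predictive for a window of length T is Negative Binomial with variance T·α'·(β'+T)/β'² = 4·168·68/4096 = 357/32.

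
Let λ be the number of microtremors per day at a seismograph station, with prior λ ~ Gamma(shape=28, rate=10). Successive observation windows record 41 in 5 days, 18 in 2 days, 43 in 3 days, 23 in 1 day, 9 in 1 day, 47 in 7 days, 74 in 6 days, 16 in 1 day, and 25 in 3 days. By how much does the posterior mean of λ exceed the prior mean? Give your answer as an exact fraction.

Total count: 41 + 18 + 43 + 23 + 9 + 47 + 74 + 16 + 25 = 296.
Total exposure: 5 + 2 + 3 + 1 + 1 + 7 + 6 + 1 + 3 = 29 days.
Posterior: α' = 28 + 296 = 324, β' = 10 + 29 = 39.
Posterior mean = 324/39 = 108/13; prior mean = 28/10 = 14/5. Difference = 108/13 − 14/5 = 358/65.

358/65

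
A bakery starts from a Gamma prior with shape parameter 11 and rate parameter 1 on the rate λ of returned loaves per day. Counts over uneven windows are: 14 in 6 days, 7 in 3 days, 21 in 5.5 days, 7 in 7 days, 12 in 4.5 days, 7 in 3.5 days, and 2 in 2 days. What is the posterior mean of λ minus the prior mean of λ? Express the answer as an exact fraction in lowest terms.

Total count: 14 + 7 + 21 + 7 + 12 + 7 + 2 = 70.
Total exposure: 6 + 3 + 5.5 + 7 + 4.5 + 3.5 + 2 = 31.5 days.
The Gamma prior is conjugate for the Poisson rate, so λ | data ~ Gamma(11+70, 1+31.5) = Gamma(81, 65/2).
Posterior mean = 81/(65/2) = 162/65; prior mean = 11/1 = 11. Difference = 162/65 − 11 = -553/65.

-553/65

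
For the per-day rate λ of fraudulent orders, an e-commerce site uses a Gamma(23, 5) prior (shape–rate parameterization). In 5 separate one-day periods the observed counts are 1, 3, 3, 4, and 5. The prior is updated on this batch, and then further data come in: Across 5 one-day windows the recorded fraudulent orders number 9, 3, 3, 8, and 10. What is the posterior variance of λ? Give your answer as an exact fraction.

Total count: 1 + 3 + 3 + 4 + 5 = 16.
Total exposure: 5 days.
After the first batch: Gamma(23 + 16, 5 + 5) = Gamma(39, 10).
Total count: 9 + 3 + 3 + 8 + 10 = 33.
Total exposure: 5 days.
After the second batch: Gamma(39 + 33, 10 + 5) = Gamma(72, 15).
Posterior variance = α'/β'² = 72/225 = 8/25.

8/25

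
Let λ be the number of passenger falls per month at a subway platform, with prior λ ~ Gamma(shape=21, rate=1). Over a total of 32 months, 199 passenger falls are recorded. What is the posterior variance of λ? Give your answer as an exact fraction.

20/99

Total count 199 over total exposure 32 months.
Gamma(α, β) with Poisson data over total exposure Σt gives posterior Gamma(α+Σx, β+Σt) = Gamma(220, 33).
Posterior variance = α'/β'² = 220/1089 = 20/99.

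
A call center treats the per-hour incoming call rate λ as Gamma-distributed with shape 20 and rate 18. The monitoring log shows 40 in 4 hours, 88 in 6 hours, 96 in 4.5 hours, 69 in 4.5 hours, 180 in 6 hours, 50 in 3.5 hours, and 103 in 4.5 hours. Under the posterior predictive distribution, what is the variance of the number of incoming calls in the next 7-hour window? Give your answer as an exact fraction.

15428/153

Total count: 40 + 88 + 96 + 69 + 180 + 50 + 103 = 626.
Total exposure: 4 + 6 + 4.5 + 4.5 + 6 + 3.5 + 4.5 = 33 hours.
Conjugate update: add total count to the shape and total exposure to the rate, giving Gamma(646, 51).
The posterior predictive for a window of length T is Negative Binomial with variance T·α'·(β'+T)/β'² = 7·646·58/2601 = 15428/153.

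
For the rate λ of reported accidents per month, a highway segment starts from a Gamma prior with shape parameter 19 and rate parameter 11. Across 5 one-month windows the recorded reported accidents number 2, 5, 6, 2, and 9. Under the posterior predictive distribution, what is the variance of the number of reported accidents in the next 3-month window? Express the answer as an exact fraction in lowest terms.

2451/256

Total count: 2 + 5 + 6 + 2 + 9 = 24.
Total exposure: 5 months.
Gamma(α, β) with Poisson data over total exposure Σt gives posterior Gamma(α+Σx, β+Σt) = Gamma(43, 16).
The posterior predictive for a window of length T is Negative Binomial with variance T·α'·(β'+T)/β'² = 3·43·19/256 = 2451/256.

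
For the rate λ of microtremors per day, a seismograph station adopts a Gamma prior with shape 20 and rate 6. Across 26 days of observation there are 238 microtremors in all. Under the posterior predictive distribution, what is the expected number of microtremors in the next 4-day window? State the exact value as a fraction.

129/4

Total count 238 over total exposure 26 days.
The Gamma prior is conjugate for the Poisson rate, so λ | data ~ Gamma(20+238, 6+26) = Gamma(258, 32).
Predictive mean over a 4-day window = T·E[λ|data] = 4·258/32 = 129/4.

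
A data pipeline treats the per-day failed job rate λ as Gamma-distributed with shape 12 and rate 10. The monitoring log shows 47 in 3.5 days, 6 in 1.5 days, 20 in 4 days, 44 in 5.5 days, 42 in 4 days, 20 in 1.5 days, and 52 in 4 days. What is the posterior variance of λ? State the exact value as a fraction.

243/1156

Total count: 47 + 6 + 20 + 44 + 42 + 20 + 52 = 231.
Total exposure: 3.5 + 1.5 + 4 + 5.5 + 4 + 1.5 + 4 = 24 days.
The Gamma prior is conjugate for the Poisson rate, so λ | data ~ Gamma(12+231, 10+24) = Gamma(243, 34).
Posterior variance = α'/β'² = 243/1156.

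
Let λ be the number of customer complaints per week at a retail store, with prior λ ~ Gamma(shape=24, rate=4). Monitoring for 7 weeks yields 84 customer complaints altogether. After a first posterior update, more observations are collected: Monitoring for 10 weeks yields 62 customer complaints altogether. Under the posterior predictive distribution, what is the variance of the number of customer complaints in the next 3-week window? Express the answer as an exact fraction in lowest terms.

Total count 84 over total exposure 7 weeks.
After the first batch: Gamma(24 + 84, 4 + 7) = Gamma(108, 11).
Total count 62 over total exposure 10 weeks.
After the second batch: Gamma(108 + 62, 11 + 10) = Gamma(170, 21).
The posterior predictive for a window of length T is Negative Binomial with variance T·α'·(β'+T)/β'² = 3·170·24/441 = 1360/49.

1360/49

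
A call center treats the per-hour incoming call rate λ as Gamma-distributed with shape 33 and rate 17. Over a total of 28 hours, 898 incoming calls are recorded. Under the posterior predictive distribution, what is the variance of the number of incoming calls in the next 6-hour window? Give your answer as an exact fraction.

Total count 898 over total exposure 28 hours.
Gamma(α, β) with Poisson data over total exposure Σt gives posterior Gamma(α+Σx, β+Σt) = Gamma(931, 45).
The posterior predictive for a window of length T is Negative Binomial with variance T·α'·(β'+T)/β'² = 6·931·51/2025 = 31654/225.

31654/225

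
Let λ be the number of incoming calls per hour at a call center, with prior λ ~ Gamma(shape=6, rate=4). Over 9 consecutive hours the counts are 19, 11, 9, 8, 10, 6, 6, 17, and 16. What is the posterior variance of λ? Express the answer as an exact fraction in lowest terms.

Total count: 19 + 11 + 9 + 8 + 10 + 6 + 6 + 17 + 16 = 102.
Total exposure: 9 hours.
The Gamma prior is conjugate for the Poisson rate, so λ | data ~ Gamma(6+102, 4+9) = Gamma(108, 13).
Posterior variance = α'/β'² = 108/169.

108/169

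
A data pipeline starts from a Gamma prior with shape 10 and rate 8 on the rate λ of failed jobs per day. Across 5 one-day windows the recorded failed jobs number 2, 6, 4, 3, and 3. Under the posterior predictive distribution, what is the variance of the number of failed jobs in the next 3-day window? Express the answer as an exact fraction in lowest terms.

Total count: 2 + 6 + 4 + 3 + 3 = 18.
Total exposure: 5 days.
The Gamma prior is conjugate for the Poisson rate, so λ | data ~ Gamma(10+18, 8+5) = Gamma(28, 13).
The posterior predictive for a window of length T is Negative Binomial with variance T·α'·(β'+T)/β'² = 3·28·16/169 = 1344/169.

1344/169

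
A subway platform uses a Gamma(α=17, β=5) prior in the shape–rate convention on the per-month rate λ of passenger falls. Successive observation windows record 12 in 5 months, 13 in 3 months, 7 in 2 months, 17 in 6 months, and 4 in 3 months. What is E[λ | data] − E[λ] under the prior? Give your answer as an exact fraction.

Total count: 12 + 13 + 7 + 17 + 4 = 53.
Total exposure: 5 + 3 + 2 + 6 + 3 = 19 months.
Gamma(α, β) with Poisson data over total exposure Σt gives posterior Gamma(α+Σx, β+Σt) = Gamma(70, 24).
Posterior mean = 70/24 = 35/12; prior mean = 17/5 = 17/5. Difference = 35/12 − 17/5 = -29/60.

-29/60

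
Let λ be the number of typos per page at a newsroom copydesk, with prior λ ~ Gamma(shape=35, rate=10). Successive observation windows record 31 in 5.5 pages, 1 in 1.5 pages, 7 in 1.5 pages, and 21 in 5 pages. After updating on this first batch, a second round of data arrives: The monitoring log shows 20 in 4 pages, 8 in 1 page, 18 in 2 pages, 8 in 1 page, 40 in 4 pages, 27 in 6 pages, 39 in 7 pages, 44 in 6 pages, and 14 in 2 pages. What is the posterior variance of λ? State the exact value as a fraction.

1252/12769

Total count: 31 + 1 + 7 + 21 = 60.
Total exposure: 5.5 + 1.5 + 1.5 + 5 = 13.5 pages.
After the first batch: Gamma(35 + 60, 10 + 13.5) = Gamma(95, 47/2).
Total count: 20 + 8 + 18 + 8 + 40 + 27 + 39 + 44 + 14 = 218.
Total exposure: 4 + 1 + 2 + 1 + 4 + 6 + 7 + 6 + 2 = 33 pages.
After the second batch: Gamma(95 + 218, 47/2 + 33) = Gamma(313, 113/2).
Posterior variance = α'/β'² = 313/(12769/4) = 1252/12769.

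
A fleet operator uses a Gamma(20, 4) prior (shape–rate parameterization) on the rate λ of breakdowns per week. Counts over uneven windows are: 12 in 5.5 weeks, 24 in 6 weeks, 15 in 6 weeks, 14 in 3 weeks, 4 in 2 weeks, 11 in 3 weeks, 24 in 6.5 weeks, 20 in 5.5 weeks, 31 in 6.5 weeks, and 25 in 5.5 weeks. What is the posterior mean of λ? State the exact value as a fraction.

400/107

Total count: 12 + 24 + 15 + 14 + 4 + 11 + 24 + 20 + 31 + 25 = 180.
Total exposure: 5.5 + 6 + 6 + 3 + 2 + 3 + 6.5 + 5.5 + 6.5 + 5.5 = 49.5 weeks.
The Gamma prior is conjugate for the Poisson rate, so λ | data ~ Gamma(20+180, 4+49.5) = Gamma(200, 107/2).
Posterior mean = α'/β' = 200/(107/2) = 400/107.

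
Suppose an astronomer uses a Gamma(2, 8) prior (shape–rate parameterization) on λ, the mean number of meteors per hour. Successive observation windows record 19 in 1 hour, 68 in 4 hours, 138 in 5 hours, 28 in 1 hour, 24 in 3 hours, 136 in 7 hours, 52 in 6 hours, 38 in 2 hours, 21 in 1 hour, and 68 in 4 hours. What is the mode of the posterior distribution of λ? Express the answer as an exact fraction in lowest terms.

Total count: 19 + 68 + 138 + 28 + 24 + 136 + 52 + 38 + 21 + 68 = 592.
Total exposure: 1 + 4 + 5 + 1 + 3 + 7 + 6 + 2 + 1 + 4 = 34 hours.
By Gamma–Poisson conjugacy, the posterior is Gamma(α + Σx, β + Σt) = Gamma(2 + 592, 8 + 34) = Gamma(594, 42).
Posterior mode = (α'−1)/β' = 593/42.

593/42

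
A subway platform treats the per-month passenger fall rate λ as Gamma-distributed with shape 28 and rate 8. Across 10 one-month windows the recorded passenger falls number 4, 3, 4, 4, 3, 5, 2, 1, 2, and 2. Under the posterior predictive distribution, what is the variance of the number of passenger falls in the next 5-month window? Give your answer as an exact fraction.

3335/162

Total count: 4 + 3 + 4 + 4 + 3 + 5 + 2 + 1 + 2 + 2 = 30.
Total exposure: 10 months.
Conjugate update: add total count to the shape and total exposure to the rate, giving Gamma(58, 18).
The posterior predictive for a window of length T is Negative Binomial with variance T·α'·(β'+T)/β'² = 5·58·23/324 = 3335/162.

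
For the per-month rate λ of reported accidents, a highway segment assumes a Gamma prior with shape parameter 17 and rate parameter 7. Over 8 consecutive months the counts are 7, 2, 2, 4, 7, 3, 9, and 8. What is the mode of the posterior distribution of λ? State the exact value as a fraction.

Total count: 7 + 2 + 2 + 4 + 7 + 3 + 9 + 8 = 42.
Total exposure: 8 months.
Conjugate update: add total count to the shape and total exposure to the rate, giving Gamma(59, 15).
Posterior mode = (α'−1)/β' = 58/15.

58/15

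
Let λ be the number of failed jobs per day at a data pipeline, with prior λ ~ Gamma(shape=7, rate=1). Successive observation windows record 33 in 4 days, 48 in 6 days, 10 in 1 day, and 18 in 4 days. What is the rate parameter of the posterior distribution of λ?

Total count: 33 + 48 + 10 + 18 = 109.
Total exposure: 4 + 6 + 1 + 4 = 15 days.
Posterior: α' = 7 + 109 = 116, β' = 1 + 15 = 16.

16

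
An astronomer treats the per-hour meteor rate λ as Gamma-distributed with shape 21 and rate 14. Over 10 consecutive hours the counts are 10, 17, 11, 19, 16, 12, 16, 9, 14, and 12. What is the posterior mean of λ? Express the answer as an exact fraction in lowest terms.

157/24

Total count: 10 + 17 + 11 + 19 + 16 + 12 + 16 + 9 + 14 + 12 = 136.
Total exposure: 10 hours.
Gamma(α, β) with Poisson data over total exposure Σt gives posterior Gamma(α+Σx, β+Σt) = Gamma(157, 24).
Posterior mean = α'/β' = 157/24.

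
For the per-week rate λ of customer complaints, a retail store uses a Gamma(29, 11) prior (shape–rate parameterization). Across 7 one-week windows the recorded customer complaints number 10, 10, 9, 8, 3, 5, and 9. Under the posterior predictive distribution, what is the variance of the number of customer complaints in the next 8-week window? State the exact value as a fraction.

Total count: 10 + 10 + 9 + 8 + 3 + 5 + 9 = 54.
Total exposure: 7 weeks.
By Gamma–Poisson conjugacy, the posterior is Gamma(α + Σx, β + Σt) = Gamma(29 + 54, 11 + 7) = Gamma(83, 18).
The posterior predictive for a window of length T is Negative Binomial with variance T·α'·(β'+T)/β'² = 8·83·26/324 = 4316/81.

4316/81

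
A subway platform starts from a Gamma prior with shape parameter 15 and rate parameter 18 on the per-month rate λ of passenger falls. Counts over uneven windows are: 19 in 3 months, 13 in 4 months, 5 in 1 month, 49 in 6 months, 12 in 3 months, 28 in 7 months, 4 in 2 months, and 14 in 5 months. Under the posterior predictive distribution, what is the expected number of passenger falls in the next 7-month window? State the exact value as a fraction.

Total count: 19 + 13 + 5 + 49 + 12 + 28 + 4 + 14 = 144.
Total exposure: 3 + 4 + 1 + 6 + 3 + 7 + 2 + 5 = 31 months.
By Gamma–Poisson conjugacy, the posterior is Gamma(α + Σx, β + Σt) = Gamma(15 + 144, 18 + 31) = Gamma(159, 49).
Predictive mean over a 7-month window = T·E[λ|data] = 7·159/49 = 159/7.

159/7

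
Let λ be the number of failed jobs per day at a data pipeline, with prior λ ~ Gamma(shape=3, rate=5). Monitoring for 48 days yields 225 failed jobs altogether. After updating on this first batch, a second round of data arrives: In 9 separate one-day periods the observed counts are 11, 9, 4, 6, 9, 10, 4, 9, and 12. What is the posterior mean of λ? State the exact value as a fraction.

151/31

Total count 225 over total exposure 48 days.
After the first batch: Gamma(3 + 225, 5 + 48) = Gamma(228, 53).
Total count: 11 + 9 + 4 + 6 + 9 + 10 + 4 + 9 + 12 = 74.
Total exposure: 9 days.
After the second batch: Gamma(228 + 74, 53 + 9) = Gamma(302, 62).
Posterior mean = α'/β' = 302/62 = 151/31.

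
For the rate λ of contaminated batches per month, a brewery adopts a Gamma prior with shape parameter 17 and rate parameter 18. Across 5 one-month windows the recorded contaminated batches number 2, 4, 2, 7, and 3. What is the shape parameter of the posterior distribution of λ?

35

Total count: 2 + 4 + 2 + 7 + 3 = 18.
Total exposure: 5 months.
Conjugate update: add total count to the shape and total exposure to the rate, giving Gamma(35, 23).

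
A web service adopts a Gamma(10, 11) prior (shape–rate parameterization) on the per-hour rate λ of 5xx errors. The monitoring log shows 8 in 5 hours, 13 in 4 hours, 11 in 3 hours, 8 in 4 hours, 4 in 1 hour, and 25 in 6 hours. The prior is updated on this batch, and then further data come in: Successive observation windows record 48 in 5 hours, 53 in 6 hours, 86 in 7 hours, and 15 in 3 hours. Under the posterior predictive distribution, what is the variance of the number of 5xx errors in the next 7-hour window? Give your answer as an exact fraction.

Total count: 8 + 13 + 11 + 8 + 4 + 25 = 69.
Total exposure: 5 + 4 + 3 + 4 + 1 + 6 = 23 hours.
After the first batch: Gamma(10 + 69, 11 + 23) = Gamma(79, 34).
Total count: 48 + 53 + 86 + 15 = 202.
Total exposure: 5 + 6 + 7 + 3 = 21 hours.
After the second batch: Gamma(79 + 202, 34 + 21) = Gamma(281, 55).
The posterior predictive for a window of length T is Negative Binomial with variance T·α'·(β'+T)/β'² = 7·281·62/3025 = 121954/3025.

121954/3025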